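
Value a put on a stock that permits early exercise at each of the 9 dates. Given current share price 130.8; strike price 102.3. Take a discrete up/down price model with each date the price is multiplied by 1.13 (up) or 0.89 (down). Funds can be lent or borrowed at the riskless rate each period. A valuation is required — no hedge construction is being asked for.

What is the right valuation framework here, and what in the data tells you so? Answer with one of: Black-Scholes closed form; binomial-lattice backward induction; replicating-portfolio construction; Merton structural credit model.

Key observation: an American put (K = 102.3, S₀ = 130.8) on a 9-date tree has no closed form — the optimal stopping decision is embedded and must be resolved recursively from expiry.

framework: binomial-lattice backward induction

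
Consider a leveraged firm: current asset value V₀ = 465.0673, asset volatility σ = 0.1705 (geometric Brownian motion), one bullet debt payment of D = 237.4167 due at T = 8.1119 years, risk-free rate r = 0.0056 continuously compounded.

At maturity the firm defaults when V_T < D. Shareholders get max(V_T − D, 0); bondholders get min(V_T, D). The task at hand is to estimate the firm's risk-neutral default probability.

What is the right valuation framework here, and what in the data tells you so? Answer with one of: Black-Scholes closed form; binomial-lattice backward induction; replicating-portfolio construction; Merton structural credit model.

Key observation: the asked-for credit quantity lives on the firm's capital structure — asset value, asset volatility, debt face 237.4167 — which is the structural model's domain.

framework: Merton structural credit model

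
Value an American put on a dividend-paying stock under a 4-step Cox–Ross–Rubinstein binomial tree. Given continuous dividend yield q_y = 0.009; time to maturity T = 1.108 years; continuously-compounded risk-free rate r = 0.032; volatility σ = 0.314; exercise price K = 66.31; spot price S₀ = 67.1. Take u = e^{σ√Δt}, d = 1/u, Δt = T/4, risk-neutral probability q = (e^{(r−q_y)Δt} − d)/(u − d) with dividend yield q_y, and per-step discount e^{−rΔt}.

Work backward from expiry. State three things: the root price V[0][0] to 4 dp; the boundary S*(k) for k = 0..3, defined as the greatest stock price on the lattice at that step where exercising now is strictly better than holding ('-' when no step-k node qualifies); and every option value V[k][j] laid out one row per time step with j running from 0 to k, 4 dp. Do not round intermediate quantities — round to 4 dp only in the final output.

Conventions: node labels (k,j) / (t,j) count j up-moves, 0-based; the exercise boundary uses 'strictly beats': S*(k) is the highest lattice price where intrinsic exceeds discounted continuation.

Δt=0.27700, u=1.17970, d=0.84767, q=0.47803, disc=e^(-rΔt)=0.99118
k=4 terminal: V=max(K-S,0) → 31.6654 18.0954 0.0000 0.0000 0.0000
k=3: j=0 S=40.8702 intr=25.4398 cont=24.9564 V=25.4398[EX]; j=1 S=56.8788 intr=9.4312 cont=9.3619 V=9.4312[EX]; j=2 S=79.1579 intr=0.0000 cont=0.0000 V=0.0000[hold]; j=3 S=110.1636 intr=0.0000 cont=0.0000 V=0.0000[hold]  S*(3)=56.8788
k=2: j=0 S=48.2146 intr=18.0954 cont=17.6302 V=18.0954[EX]; j=1 S=67.1000 intr=0.0000 cont=4.8794 V=4.8794[hold]; j=2 S=93.3826 intr=0.0000 cont=0.0000 V=0.0000[hold]  S*(2)=48.2146
k=1: j=0 S=56.8788 intr=9.4312 cont=11.6738 V=11.6738[hold]; j=1 S=79.1579 intr=0.0000 cont=2.5244 V=2.5244[hold]  S*(1)=-
k=0: j=0 S=67.1000 intr=0.0000 cont=7.2357 V=7.2357[hold]  S*(0)=-

price = 7.2357
boundary = - - 48.2146 56.8788
tree:
7.2357
11.6738 2.5244
18.0954 4.8794 0.0000
25.4398 9.4312 0.0000 0.0000
31.6654 18.0954 0.0000 0.0000 0.0000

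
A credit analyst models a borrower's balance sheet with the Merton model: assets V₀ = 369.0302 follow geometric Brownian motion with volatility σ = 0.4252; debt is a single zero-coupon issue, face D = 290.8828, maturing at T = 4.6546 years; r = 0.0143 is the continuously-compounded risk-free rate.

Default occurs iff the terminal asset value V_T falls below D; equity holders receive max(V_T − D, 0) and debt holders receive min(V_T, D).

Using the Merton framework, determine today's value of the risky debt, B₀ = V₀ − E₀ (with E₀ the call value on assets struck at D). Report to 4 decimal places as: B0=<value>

B0=201.5409

With assets at 369.0302 and a single debt payment of 290.8828 at 4.6546 years:
d₁ = [ln(V₀/D) + (r + σ²/2)T] / (σ√T)
   = [ln(369.0302/290.8828) + (0.0143 + 0.5·0.4252²)·4.6546] / (0.4252·√4.6546)
   = [0.237958 + 0.487325] / 0.917349 = 0.790630
d₂ = d₁ − σ√T = 0.790630 − 0.917349 = -0.126719
N(d₁) = 0.785420,  N(d₂) = 0.449581,  e^(−rT) = 0.935606
E₀ = V₀·N(d₁) − D·e^(−rT)·N(d₂)
   = 369.0302·0.785420 − 290.8828·0.935606·0.449581 = 167.489330
B₀ = V₀ − E₀ = 369.0302 − 167.489330 = 201.540870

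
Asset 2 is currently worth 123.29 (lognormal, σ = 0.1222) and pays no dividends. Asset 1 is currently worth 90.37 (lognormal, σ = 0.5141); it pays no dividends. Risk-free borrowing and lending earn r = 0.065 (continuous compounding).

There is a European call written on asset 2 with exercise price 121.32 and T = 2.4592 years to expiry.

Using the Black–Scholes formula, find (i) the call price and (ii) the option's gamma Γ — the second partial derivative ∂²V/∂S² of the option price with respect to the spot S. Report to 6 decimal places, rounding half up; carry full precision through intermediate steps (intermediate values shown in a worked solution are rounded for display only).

price = 21.987725
Γ = 0.010098

σ√T = 0.1222·√2.4592 = 0.191632
d₁ = (ln(S/K) + (r+σ²/2)T) / (σ√T) = (ln(123.29/121.32) + (0.065+0.1222²/2)·2.4592) / 0.191632 = (0.016108 + 0.178209) / 0.191632 = 1.014011
d₂ = d₁ − σ√T = 1.014011 − 0.191632 = 0.822379
e^{−rT} = 0.852273
N(d₁) = 0.844711,  N(d₂) = 0.794569
Call price V = S·N(d₁) − K·e^{−rT}·N(d₂) = 104.144456 − 82.156731 = 21.987725
φ(d₁) = (1/√(2π))·e^{−d₁²/2} = 0.238581
Γ = φ(d₁) / (S·σ·√T) = 0.010098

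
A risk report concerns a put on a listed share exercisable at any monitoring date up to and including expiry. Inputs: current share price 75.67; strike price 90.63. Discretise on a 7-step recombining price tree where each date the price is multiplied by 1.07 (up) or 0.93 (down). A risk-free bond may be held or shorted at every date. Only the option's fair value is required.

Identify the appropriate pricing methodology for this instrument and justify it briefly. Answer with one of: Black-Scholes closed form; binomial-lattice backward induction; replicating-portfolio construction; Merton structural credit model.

Key observation: an American put (K = 90.63, S₀ = 75.67) on a 7-date tree has no closed form — the optimal stopping decision is embedded and must be resolved recursively from expiry.

framework: binomial-lattice backward induction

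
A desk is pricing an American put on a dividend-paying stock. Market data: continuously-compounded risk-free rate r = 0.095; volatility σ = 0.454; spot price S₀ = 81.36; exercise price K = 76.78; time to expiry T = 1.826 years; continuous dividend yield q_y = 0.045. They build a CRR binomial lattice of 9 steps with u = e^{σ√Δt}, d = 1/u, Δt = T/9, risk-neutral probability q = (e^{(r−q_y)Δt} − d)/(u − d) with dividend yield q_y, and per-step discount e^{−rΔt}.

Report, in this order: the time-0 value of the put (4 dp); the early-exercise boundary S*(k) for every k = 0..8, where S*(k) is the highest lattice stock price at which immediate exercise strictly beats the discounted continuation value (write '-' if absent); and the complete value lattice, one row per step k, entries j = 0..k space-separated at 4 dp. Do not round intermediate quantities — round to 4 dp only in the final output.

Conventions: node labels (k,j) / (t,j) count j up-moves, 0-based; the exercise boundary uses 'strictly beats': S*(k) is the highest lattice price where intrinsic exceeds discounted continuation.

Δt=0.20289  u=1.22691  d=0.81506  q=0.47381  discount=0.98091
step 9 (expiry): payoffs max(K−S,0) = 63.8646 57.3385 47.5147 32.7269 10.4669 0.0000 0.0000 0.0000 0.0000 0.0000
step 8: (k=8,j=0): S=15.8460, K−S=60.9340, hold=59.6123 ⇒ V=60.9340 exercise | (k=8,j=1): S=23.8529, K−S=52.9271, hold=51.6781 ⇒ V=52.9271 exercise | (k=8,j=2): S=35.9058, K−S=40.8742, hold=39.7348 ⇒ V=40.8742 exercise | (k=8,j=3): S=54.0490, K−S=22.7310, hold=21.7565 ⇒ V=22.7310 exercise | (k=8,j=4): S=81.3600, K−S=0.0000, hold=5.4024 ⇒ V=5.4024 continue | (k=8,j=5): S=122.4712, K−S=0.0000, hold=0.0000 ⇒ V=0.0000 continue | (k=8,j=6): S=184.3559, K−S=0.0000, hold=0.0000 ⇒ V=0.0000 continue | (k=8,j=7): S=277.5109, K−S=0.0000, hold=0.0000 ⇒ V=0.0000 continue | (k=8,j=8): S=417.7371, K−S=0.0000, hold=0.0000 ⇒ V=0.0000 continue  boundary S*=54.0490
step 7: (k=7,j=0): S=19.4415, K−S=57.3385, hold=56.0494 ⇒ V=57.3385 exercise | (k=7,j=1): S=29.2653, K−S=47.5147, hold=46.3149 ⇒ V=47.5147 exercise | (k=7,j=2): S=44.0531, K−S=32.7269, hold=31.6616 ⇒ V=32.7269 exercise | (k=7,j=3): S=66.3131, K−S=10.4669, hold=14.2433 ⇒ V=14.2433 continue | (k=7,j=4): S=99.8211, K−S=0.0000, hold=2.7884 ⇒ V=2.7884 continue | (k=7,j=5): S=150.2607, K−S=0.0000, hold=0.0000 ⇒ V=0.0000 continue | (k=7,j=6): S=226.1875, K−S=0.0000, hold=0.0000 ⇒ V=0.0000 continue | (k=7,j=7): S=340.4800, K−S=0.0000, hold=0.0000 ⇒ V=0.0000 continue  boundary S*=44.0531
step 6: (k=6,j=0): S=23.8529, K−S=52.9271, hold=51.6781 ⇒ V=52.9271 exercise | (k=6,j=1): S=35.9058, K−S=40.8742, hold=39.7348 ⇒ V=40.8742 exercise | (k=6,j=2): S=54.0490, K−S=22.7310, hold=23.5116 ⇒ V=23.5116 continue | (k=6,j=3): S=81.3600, K−S=0.0000, hold=8.6476 ⇒ V=8.6476 continue | (k=6,j=4): S=122.4712, K−S=0.0000, hold=1.4392 ⇒ V=1.4392 continue | (k=6,j=5): S=184.3559, K−S=0.0000, hold=0.0000 ⇒ V=0.0000 continue | (k=6,j=6): S=277.5109, K−S=0.0000, hold=0.0000 ⇒ V=0.0000 continue  boundary S*=35.9058
step 5: (k=5,j=0): S=29.2653, K−S=47.5147, hold=46.3149 ⇒ V=47.5147 exercise | (k=5,j=1): S=44.0531, K−S=32.7269, hold=32.0244 ⇒ V=32.7269 exercise | (k=5,j=2): S=66.3131, K−S=10.4669, hold=16.1545 ⇒ V=16.1545 continue | (k=5,j=3): S=99.8211, K−S=0.0000, hold=5.1323 ⇒ V=5.1323 continue | (k=5,j=4): S=150.2607, K−S=0.0000, hold=0.7429 ⇒ V=0.7429 continue | (k=5,j=5): S=226.1875, K−S=0.0000, hold=0.0000 ⇒ V=0.0000 continue  boundary S*=44.0531
step 4: (k=4,j=0): S=35.9058, K−S=40.8742, hold=39.7348 ⇒ V=40.8742 exercise | (k=4,j=1): S=54.0490, K−S=22.7310, hold=24.3999 ⇒ V=24.3999 continue | (k=4,j=2): S=81.3600, K−S=0.0000, hold=10.7234 ⇒ V=10.7234 continue | (k=4,j=3): S=122.4712, K−S=0.0000, hold=2.9943 ⇒ V=2.9943 continue | (k=4,j=4): S=184.3559, K−S=0.0000, hold=0.3834 ⇒ V=0.3834 continue  boundary S*=35.9058
step 3: (k=3,j=0): S=44.0531, K−S=32.7269, hold=32.4372 ⇒ V=32.7269 exercise | (k=3,j=1): S=66.3131, K−S=10.4669, hold=17.5777 ⇒ V=17.5777 continue | (k=3,j=2): S=99.8211, K−S=0.0000, hold=6.9265 ⇒ V=6.9265 continue | (k=3,j=3): S=150.2607, K−S=0.0000, hold=1.7237 ⇒ V=1.7237 continue  boundary S*=44.0531
step 2: (k=2,j=0): S=54.0490, K−S=22.7310, hold=25.0613 ⇒ V=25.0613 continue | (k=2,j=1): S=81.3600, K−S=0.0000, hold=12.2918 ⇒ V=12.2918 continue | (k=2,j=2): S=122.4712, K−S=0.0000, hold=4.3762 ⇒ V=4.3762 continue  boundary S*=-
step 1: (k=1,j=0): S=66.3131, K−S=10.4669, hold=18.6481 ⇒ V=18.6481 continue | (k=1,j=1): S=99.8211, K−S=0.0000, hold=8.3783 ⇒ V=8.3783 continue  boundary S*=-
step 0: (k=0,j=0): S=81.3600, K−S=0.0000, hold=13.5190 ⇒ V=13.5190 continue  boundary S*=-

price = 13.5190
boundary = - - - 44.0531 35.9058 44.0531 35.9058 44.0531 54.0490
tree:
13.5190
18.6481 8.3783
25.0613 12.2918 4.3762
32.7269 17.5777 6.9265 1.7237
40.8742 24.3999 10.7234 2.9943 0.3834
47.5147 32.7269 16.1545 5.1323 0.7429 0.0000
52.9271 40.8742 23.5116 8.6476 1.4392 0.0000 0.0000
57.3385 47.5147 32.7269 14.2433 2.7884 0.0000 0.0000 0.0000
60.9340 52.9271 40.8742 22.7310 5.4024 0.0000 0.0000 0.0000 0.0000
63.8646 57.3385 47.5147 32.7269 10.4669 0.0000 0.0000 0.0000 0.0000 0.0000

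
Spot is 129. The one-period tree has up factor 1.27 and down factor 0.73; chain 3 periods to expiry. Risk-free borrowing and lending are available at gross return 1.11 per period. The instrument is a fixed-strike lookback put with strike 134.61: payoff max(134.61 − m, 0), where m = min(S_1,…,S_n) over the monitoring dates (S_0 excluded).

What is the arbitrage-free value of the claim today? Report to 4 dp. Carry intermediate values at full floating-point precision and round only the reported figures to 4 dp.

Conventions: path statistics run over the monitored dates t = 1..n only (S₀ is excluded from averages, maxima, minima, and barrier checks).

price = 14.8042

Risk-neutral up-probability p* = (R−d)/(u−d) = (1.11−0.73)/(1.27−0.73) = 0.7037; the claim prices as the p*-weighted sum of path payoffs discounted by R^3.
Enumerate all 2^3 = 8 price paths (U = up ×1.27, D = down ×0.73); each path with k up-moves has probability p*^k·(1−p*)^(3−k).
DDD: m=50.1832, payoff=84.4268, prob=0.026012
UDD: m=87.3050, payoff=47.3050, prob=0.061779
DUD: m=87.3050, payoff=47.3050, prob=0.061779
UUD: m=151.8868, payoff=0.0000, prob=0.146726
DDU: m=68.7441, payoff=65.8659, prob=0.061779
UDU: m=119.5959, payoff=15.0141, prob=0.146726
DUU: m=94.1700, payoff=40.4400, prob=0.146726
UUU: m=163.8300, payoff=0.0000, prob=0.348473
Price = Σ prob·payoff / R^3 = 20.246743 / 1.367631 = 14.8042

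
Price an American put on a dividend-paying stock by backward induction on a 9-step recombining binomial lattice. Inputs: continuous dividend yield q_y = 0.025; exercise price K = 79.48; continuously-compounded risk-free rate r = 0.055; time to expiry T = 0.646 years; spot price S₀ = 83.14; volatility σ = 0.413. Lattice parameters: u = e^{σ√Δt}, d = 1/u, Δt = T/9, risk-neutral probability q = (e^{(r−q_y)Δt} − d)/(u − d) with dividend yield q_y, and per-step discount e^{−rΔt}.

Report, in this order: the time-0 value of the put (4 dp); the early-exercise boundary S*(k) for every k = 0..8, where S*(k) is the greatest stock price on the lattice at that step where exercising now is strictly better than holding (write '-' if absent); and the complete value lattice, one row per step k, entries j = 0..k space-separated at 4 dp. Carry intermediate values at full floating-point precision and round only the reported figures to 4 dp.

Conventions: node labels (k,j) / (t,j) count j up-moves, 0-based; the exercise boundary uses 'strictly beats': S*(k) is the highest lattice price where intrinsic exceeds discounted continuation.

Δt=0.07178  u=1.11700  d=0.89525  q=0.48209  discount=0.99606
step 9 (expiry): payoffs max(K−S,0) = 48.7669 41.1594 31.6676 19.8248 5.0486 0.0000 0.0000 0.0000 0.0000 0.0000
step 8: (k=8,j=0): S=34.3066, K−S=45.1734, hold=44.9217 ⇒ V=45.1734 exercise | (k=8,j=1): S=42.8042, K−S=36.6758, hold=36.4394 ⇒ V=36.6758 exercise | (k=8,j=2): S=53.4065, K−S=26.0735, hold=25.8561 ⇒ V=26.0735 exercise | (k=8,j=3): S=66.6349, K−S=12.8451, hold=12.6514 ⇒ V=12.8451 exercise | (k=8,j=4): S=83.1400, K−S=0.0000, hold=2.6044 ⇒ V=2.6044 continue | (k=8,j=5): S=103.7332, K−S=0.0000, hold=0.0000 ⇒ V=0.0000 continue | (k=8,j=6): S=129.4273, K−S=0.0000, hold=0.0000 ⇒ V=0.0000 continue | (k=8,j=7): S=161.4856, K−S=0.0000, hold=0.0000 ⇒ V=0.0000 continue | (k=8,j=8): S=201.4846, K−S=0.0000, hold=0.0000 ⇒ V=0.0000 continue  boundary S*=66.6349
step 7: (k=7,j=0): S=38.3206, K−S=41.1594, hold=40.9150 ⇒ V=41.1594 exercise | (k=7,j=1): S=47.8124, K−S=31.6676, hold=31.4402 ⇒ V=31.6676 exercise | (k=7,j=2): S=59.6552, K−S=19.8248, hold=19.6186 ⇒ V=19.8248 exercise | (k=7,j=3): S=74.4314, K−S=5.0486, hold=7.8770 ⇒ V=7.8770 continue | (k=7,j=4): S=92.8676, K−S=0.0000, hold=1.3436 ⇒ V=1.3436 continue | (k=7,j=5): S=115.8703, K−S=0.0000, hold=0.0000 ⇒ V=0.0000 continue | (k=7,j=6): S=144.5706, K−S=0.0000, hold=0.0000 ⇒ V=0.0000 continue | (k=7,j=7): S=180.3798, K−S=0.0000, hold=0.0000 ⇒ V=0.0000 continue  boundary S*=59.6552
step 6: (k=6,j=0): S=42.8042, K−S=36.6758, hold=36.4394 ⇒ V=36.6758 exercise | (k=6,j=1): S=53.4065, K−S=26.0735, hold=25.8561 ⇒ V=26.0735 exercise | (k=6,j=2): S=66.6349, K−S=12.8451, hold=14.0095 ⇒ V=14.0095 continue | (k=6,j=3): S=83.1400, K−S=0.0000, hold=4.7087 ⇒ V=4.7087 continue | (k=6,j=4): S=103.7332, K−S=0.0000, hold=0.6931 ⇒ V=0.6931 continue | (k=6,j=5): S=129.4273, K−S=0.0000, hold=0.0000 ⇒ V=0.0000 continue | (k=6,j=6): S=161.4856, K−S=0.0000, hold=0.0000 ⇒ V=0.0000 continue  boundary S*=53.4065
step 5: (k=5,j=0): S=47.8124, K−S=31.6676, hold=31.4402 ⇒ V=31.6676 exercise | (k=5,j=1): S=59.6552, K−S=19.8248, hold=20.1778 ⇒ V=20.1778 continue | (k=5,j=2): S=74.4314, K−S=5.0486, hold=9.4882 ⇒ V=9.4882 continue | (k=5,j=3): S=92.8676, K−S=0.0000, hold=2.7619 ⇒ V=2.7619 continue | (k=5,j=4): S=115.8703, K−S=0.0000, hold=0.3576 ⇒ V=0.3576 continue | (k=5,j=5): S=144.5706, K−S=0.0000, hold=0.0000 ⇒ V=0.0000 continue  boundary S*=47.8124
step 4: (k=4,j=0): S=53.4065, K−S=26.0735, hold=26.0256 ⇒ V=26.0735 exercise | (k=4,j=1): S=66.6349, K−S=12.8451, hold=14.9653 ⇒ V=14.9653 continue | (k=4,j=2): S=83.1400, K−S=0.0000, hold=6.2209 ⇒ V=6.2209 continue | (k=4,j=3): S=103.7332, K−S=0.0000, hold=1.5965 ⇒ V=1.5965 continue | (k=4,j=4): S=129.4273, K−S=0.0000, hold=0.1845 ⇒ V=0.1845 continue  boundary S*=53.4065
step 3: (k=3,j=0): S=59.6552, K−S=19.8248, hold=20.6367 ⇒ V=20.6367 continue | (k=3,j=1): S=74.4314, K−S=5.0486, hold=10.7074 ⇒ V=10.7074 continue | (k=3,j=2): S=92.8676, K−S=0.0000, hold=3.9758 ⇒ V=3.9758 continue | (k=3,j=3): S=115.8703, K−S=0.0000, hold=0.9122 ⇒ V=0.9122 continue  boundary S*=-
step 2: (k=2,j=0): S=66.6349, K−S=12.8451, hold=15.7875 ⇒ V=15.7875 continue | (k=2,j=1): S=83.1400, K−S=0.0000, hold=7.4328 ⇒ V=7.4328 continue | (k=2,j=2): S=103.7332, K−S=0.0000, hold=2.4890 ⇒ V=2.4890 continue  boundary S*=-
step 1: (k=1,j=0): S=74.4314, K−S=5.0486, hold=11.7134 ⇒ V=11.7134 continue | (k=1,j=1): S=92.8676, K−S=0.0000, hold=5.0296 ⇒ V=5.0296 continue  boundary S*=-
step 0: (k=0,j=0): S=83.1400, K−S=0.0000, hold=8.4578 ⇒ V=8.4578 continue  boundary S*=-

price = 8.4578
boundary = - - - - 53.4065 47.8124 53.4065 59.6552 66.6349
tree:
8.4578
11.7134 5.0296
15.7875 7.4328 2.4890
20.6367 10.7074 3.9758 0.9122
26.0735 14.9653 6.2209 1.5965 0.1845
31.6676 20.1778 9.4882 2.7619 0.3576 0.0000
36.6758 26.0735 14.0095 4.7087 0.6931 0.0000 0.0000
41.1594 31.6676 19.8248 7.8770 1.3436 0.0000 0.0000 0.0000
45.1734 36.6758 26.0735 12.8451 2.6044 0.0000 0.0000 0.0000 0.0000
48.7669 41.1594 31.6676 19.8248 5.0486 0.0000 0.0000 0.0000 0.0000 0.0000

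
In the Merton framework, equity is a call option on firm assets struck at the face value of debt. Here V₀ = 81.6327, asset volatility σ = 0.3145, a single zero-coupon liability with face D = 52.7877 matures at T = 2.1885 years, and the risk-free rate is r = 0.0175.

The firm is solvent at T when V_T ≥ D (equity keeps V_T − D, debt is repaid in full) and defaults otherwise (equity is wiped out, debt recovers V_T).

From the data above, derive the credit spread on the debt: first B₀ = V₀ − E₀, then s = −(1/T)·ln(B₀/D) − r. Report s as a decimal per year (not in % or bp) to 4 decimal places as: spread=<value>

Equity is a call on the firm's assets struck at D = 52.7877:
d₁ = [ln(V₀/D) + (r + σ²/2)T] / (σ√T)
   = [ln(81.6327/52.7877) + (0.0175 + 0.5·0.3145²)·2.1885] / (0.3145·√2.1885)
   = [0.435952 + 0.146531] / 0.465258 = 1.251957
d₂ = d₁ − σ√T = 1.251957 − 0.465258 = 0.786699
N(d₁) = 0.894707,  N(d₂) = 0.784271,  e^(−rT) = 0.962425
E₀ = V₀·N(d₁) − D·e^(−rT)·N(d₂)
   = 81.6327·0.894707 − 52.7877·0.962425·0.784271 = 33.193093
B₀ = V₀ − E₀ = 81.6327 − 33.193093 = 48.439607
spread = −(1/T)·ln(B₀/D) − r = −(1/2.1885)·ln(48.439607/52.7877) − 0.0175 = 0.02177823

spread=0.0218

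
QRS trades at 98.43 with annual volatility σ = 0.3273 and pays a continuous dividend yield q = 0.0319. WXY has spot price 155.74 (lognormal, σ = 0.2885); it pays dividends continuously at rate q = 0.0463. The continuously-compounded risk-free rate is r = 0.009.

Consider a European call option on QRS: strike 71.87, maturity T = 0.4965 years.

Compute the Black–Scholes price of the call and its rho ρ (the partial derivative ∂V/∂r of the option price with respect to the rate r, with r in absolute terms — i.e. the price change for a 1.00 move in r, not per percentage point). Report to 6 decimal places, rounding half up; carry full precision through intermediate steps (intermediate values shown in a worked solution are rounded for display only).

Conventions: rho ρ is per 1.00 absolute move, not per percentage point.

σ√T = 0.3273·√0.4965 = 0.230625
d₁ = (ln(S/K) + (r−q+σ²/2)T) / (σ√T) = (ln(98.43/71.87) + (0.009−0.0319+0.3273²/2)·0.4965) / 0.230625 = (0.314487 + 0.015224) / 0.230625 = 1.429642
d₂ = d₁ − σ√T = 1.429642 − 0.230625 = 1.199018
e^{−rT} = 0.995541
e^{−qT} = 0.984286
N(d₁) = 0.923590,  N(d₂) = 0.884739
Call price V = S·e^{−qT}·N(d₁) − K·e^{−rT}·N(d₂) = 89.480474 − 63.302726 = 26.177748
ρ = K·T·e^{−rT}·N(d₂) = 31.429803

price = 26.177748
ρ = 31.429803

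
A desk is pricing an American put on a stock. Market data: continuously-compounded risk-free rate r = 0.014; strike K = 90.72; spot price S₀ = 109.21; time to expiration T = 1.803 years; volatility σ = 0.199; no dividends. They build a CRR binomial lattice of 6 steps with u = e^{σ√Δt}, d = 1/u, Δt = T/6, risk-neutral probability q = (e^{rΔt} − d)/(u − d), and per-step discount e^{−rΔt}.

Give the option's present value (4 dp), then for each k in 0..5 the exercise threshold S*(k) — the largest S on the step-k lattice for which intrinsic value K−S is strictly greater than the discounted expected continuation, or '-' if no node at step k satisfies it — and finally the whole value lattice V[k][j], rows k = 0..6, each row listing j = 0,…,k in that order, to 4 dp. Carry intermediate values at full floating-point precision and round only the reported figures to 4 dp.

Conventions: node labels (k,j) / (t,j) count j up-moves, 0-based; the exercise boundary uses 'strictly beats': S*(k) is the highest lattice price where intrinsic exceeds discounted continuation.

price = 3.3146
boundary = - - - - 70.5924 78.7289
tree:
3.3146
5.4299 1.1592
8.6939 2.1068 0.1910
13.5072 3.7994 0.3775 0.0000
20.1276 6.7884 0.7463 0.0000 0.0000
27.4232 11.9911 1.4754 0.0000 0.0000 0.0000
33.9648 20.1276 2.9168 0.0000 0.0000 0.0000 0.0000

Δt=0.30050, u=1.11526, d=0.89665, q=0.49204, disc=e^(-rΔt)=0.99580
k=6 terminal: V=max(K-S,0) → 33.9648 20.1276 2.9168 0.0000 0.0000 0.0000 0.0000
k=5: j=0 S=63.2968 intr=27.4232 cont=27.0423 V=27.4232[EX]; j=1 S=78.7289 intr=11.9911 cont=11.6103 V=11.9911[EX]; j=2 S=97.9234 intr=0.0000 cont=1.4754 V=1.4754[hold]; j=3 S=121.7975 intr=0.0000 cont=0.0000 V=0.0000[hold]; j=4 S=151.4924 intr=0.0000 cont=0.0000 V=0.0000[hold]; j=5 S=188.4270 intr=0.0000 cont=0.0000 V=0.0000[hold]  S*(5)=78.7289
k=4: j=0 S=70.5924 intr=20.1276 cont=19.7468 V=20.1276[EX]; j=1 S=87.8032 intr=2.9168 cont=6.7884 V=6.7884[hold]; j=2 S=109.2100 intr=0.0000 cont=0.7463 V=0.7463[hold]; j=3 S=135.8359 intr=0.0000 cont=0.0000 V=0.0000[hold]; j=4 S=168.9534 intr=0.0000 cont=0.0000 V=0.0000[hold]  S*(4)=70.5924
k=3: j=0 S=78.7289 intr=11.9911 cont=13.5072 V=13.5072[hold]; j=1 S=97.9234 intr=0.0000 cont=3.7994 V=3.7994[hold]; j=2 S=121.7975 intr=0.0000 cont=0.3775 V=0.3775[hold]; j=3 S=151.4924 intr=0.0000 cont=0.0000 V=0.0000[hold]  S*(3)=-
k=2: j=0 S=87.8032 intr=2.9168 cont=8.6939 V=8.6939[hold]; j=1 S=109.2100 intr=0.0000 cont=2.1068 V=2.1068[hold]; j=2 S=135.8359 intr=0.0000 cont=0.1910 V=0.1910[hold]  S*(2)=-
k=1: j=0 S=97.9234 intr=0.0000 cont=5.4299 V=5.4299[hold]; j=1 S=121.7975 intr=0.0000 cont=1.1592 V=1.1592[hold]  S*(1)=-
k=0: j=0 S=109.2100 intr=0.0000 cont=3.3146 V=3.3146[hold]  S*(0)=-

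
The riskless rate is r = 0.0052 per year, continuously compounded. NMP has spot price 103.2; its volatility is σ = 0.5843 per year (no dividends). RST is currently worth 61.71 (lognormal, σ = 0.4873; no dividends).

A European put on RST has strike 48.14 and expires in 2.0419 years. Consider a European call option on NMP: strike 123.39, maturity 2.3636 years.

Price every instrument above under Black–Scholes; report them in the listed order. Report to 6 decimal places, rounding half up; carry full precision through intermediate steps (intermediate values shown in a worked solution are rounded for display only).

[RST put K=48.14]
σ√T = 0.4873·√2.0419 = 0.696328
d₁ = (ln(S/K) + (r+σ²/2)T) / (σ√T) = (ln(61.71/48.14) + (0.0052+0.4873²/2)·2.0419) / 0.696328 = (0.248333 + 0.253054) / 0.696328 = 0.720044
d₂ = d₁ − σ√T = 0.720044 − 0.696328 = 0.023716
e^{−rT} = 0.989438
N(−d₁) = 0.235749,  N(−d₂) = 0.490539
price = K·e^{−rT}·N(−d₂) − S·N(−d₁) = 23.365158 − 14.548068 = 8.817090
[NMP call K=123.39]
σ√T = 0.5843·√2.3636 = 0.898303
d₁ = (ln(S/K) + (r+σ²/2)T) / (σ√T) = (ln(103.2/123.39) + (0.0052+0.5843²/2)·2.3636) / 0.898303 = (-0.178681 + 0.415765) / 0.898303 = 0.263924
d₂ = d₁ − σ√T = 0.263924 − 0.898303 = -0.634379
e^{−rT} = 0.987785
N(d₁) = 0.604081,  N(d₂) = 0.262917
price = S·N(d₁) − K·e^{−rT}·N(d₂) = 62.341132 − 32.045008 = 30.296125

price(RST put K=48.14) = 8.817090
price(NMP call K=123.39) = 30.296125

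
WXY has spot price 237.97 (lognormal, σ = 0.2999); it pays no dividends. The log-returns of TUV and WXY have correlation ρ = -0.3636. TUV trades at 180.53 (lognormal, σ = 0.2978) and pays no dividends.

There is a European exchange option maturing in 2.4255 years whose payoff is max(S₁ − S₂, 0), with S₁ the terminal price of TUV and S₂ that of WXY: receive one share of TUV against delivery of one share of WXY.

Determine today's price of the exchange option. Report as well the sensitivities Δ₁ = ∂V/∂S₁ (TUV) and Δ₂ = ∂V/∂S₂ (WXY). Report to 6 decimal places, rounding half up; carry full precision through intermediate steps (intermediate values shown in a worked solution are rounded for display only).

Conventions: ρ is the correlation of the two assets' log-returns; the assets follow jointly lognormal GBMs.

σ_eff = √(σ₁² + σ₂² − 2ρσ₁σ₂) = √(0.2978² + 0.2999² − 2·-0.3636·0.2978·0.2999) = 0.493529
d₁ = (ln(S₁/S₂) + (q₂ − q₁ + σ_eff²/2)T) / (σ_eff√T) = (ln(180.53/237.97) + (0.0 − 0.0 + 0.121786)·2.4255) / 0.768623 = 0.024906
d₂ = d₁ − σ_eff√T = 0.024906 − 0.768623 = -0.743717
N(d₁) = 0.509935,  N(d₂) = 0.228524
V = S₁·e^{−q₁T}·N(d₁) − S₂·e^{−q₂T}·N(d₂) = 92.058575 − 54.381790 = 37.676784
Key observation: pricing in WXY-units makes this a unit-strike call on the ratio S₁/S₂ — the risk-free rate cancels and cannot affect the value.
Δ₁ = e^{−q₁T}·N(d₁) = 0.509935;  Δ₂ = −e^{−q₂T}·N(d₂) = -0.228524

exchange price = 37.676784
Δ1 = 0.509935
Δ2 = -0.228524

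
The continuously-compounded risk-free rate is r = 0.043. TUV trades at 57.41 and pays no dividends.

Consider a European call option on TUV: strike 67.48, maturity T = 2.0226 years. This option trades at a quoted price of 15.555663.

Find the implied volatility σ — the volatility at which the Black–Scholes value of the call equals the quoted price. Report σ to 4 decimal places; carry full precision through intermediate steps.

At σ = 0.5358 the Black–Scholes value reproduces the quote:
σ√T = 0.5358·√2.0226 = 0.762005
d₁ = (ln(S/K) + (r+σ²/2)T) / (σ√T) = (ln(57.41/67.48) + (0.043+0.5358²/2)·2.0226) / 0.762005 = (-0.161613 + 0.377297) / 0.762005 = 0.283049
d₂ = d₁ − σ√T = 0.283049 − 0.762005 = -0.478956
e^{−rT} = 0.916703
N(d₁) = 0.611430,  N(d₂) = 0.315985
V = S·N(d₁) − K·e^{−rT}·N(d₂) = 35.102217 − 19.546555 = 15.555663 (equal to the quote); since ∂V/∂σ > 0 for all σ, the implied volatility is unique

sigma = 0.5358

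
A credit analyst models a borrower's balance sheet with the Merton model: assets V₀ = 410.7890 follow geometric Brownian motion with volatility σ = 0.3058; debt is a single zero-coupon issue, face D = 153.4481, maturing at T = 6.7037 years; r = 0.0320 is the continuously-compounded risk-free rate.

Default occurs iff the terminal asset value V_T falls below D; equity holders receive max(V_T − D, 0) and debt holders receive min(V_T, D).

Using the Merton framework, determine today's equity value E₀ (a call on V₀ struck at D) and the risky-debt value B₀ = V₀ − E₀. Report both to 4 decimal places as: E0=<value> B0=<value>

E0=291.7491 B0=119.0399

Equity is a call on the firm's assets struck at D = 153.4481:
d₁ = [ln(V₀/D) + (r + σ²/2)T] / (σ√T)
   = [ln(410.7890/153.4481) + (0.0320 + 0.5·0.3058²)·6.7037] / (0.3058·√6.7037)
   = [0.984717 + 0.527962] / 0.791762 = 1.910522
d₂ = d₁ − σ√T = 1.910522 − 0.791762 = 1.118760
N(d₁) = 0.971967,  N(d₂) = 0.868379,  e^(−rT) = 0.806930
E₀ = V₀·N(d₁) − D·e^(−rT)·N(d₂)
   = 410.7890·0.971967 − 153.4481·0.806930·0.868379 = 291.749072
B₀ = V₀ − E₀ = 410.7890 − 291.749072 = 119.039928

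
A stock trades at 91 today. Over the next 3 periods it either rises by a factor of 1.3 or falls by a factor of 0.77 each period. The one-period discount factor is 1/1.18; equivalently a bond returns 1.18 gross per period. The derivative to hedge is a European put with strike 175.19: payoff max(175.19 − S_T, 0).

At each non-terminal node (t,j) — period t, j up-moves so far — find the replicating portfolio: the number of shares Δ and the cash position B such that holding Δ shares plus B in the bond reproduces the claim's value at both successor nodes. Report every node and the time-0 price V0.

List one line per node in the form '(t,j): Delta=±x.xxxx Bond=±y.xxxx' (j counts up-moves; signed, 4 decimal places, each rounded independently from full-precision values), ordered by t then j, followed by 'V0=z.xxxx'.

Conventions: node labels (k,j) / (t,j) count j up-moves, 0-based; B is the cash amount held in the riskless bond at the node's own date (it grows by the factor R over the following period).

(0,0): Delta=-0.7796 Bond=93.5363
(1,0): Delta=-1.0000 Bond=125.8187
(1,1): Delta=-0.7414 Bond=105.8521
(2,0): Delta=-1.0000 Bond=148.4661
(2,1): Delta=-1.0000 Bond=148.4661
(2,2): Delta=-0.6965 Bond=118.0096
V0=22.5959

Since d<R<u, set p* = (R−d)/(u−d) = 0.7736; price each node as the discounted p*-expectation of its children.
Expiry values: V(3,0)=133.6455, V(3,1)=105.0499, V(3,2)=56.7717, V(3,3)=0.0000
(2,0): S=53.9539. Δ = (V_up−V_dn)/(S_up−S_dn) = (105.0499−133.6455)/(70.1401−41.5445) = -1.0000. V = [p*·105.0499 + (1−p*)·133.6455]/1.18 = 94.5122. B = V − Δ·S = 148.4661.
(2,1): S=91.0910. Δ = (V_up−V_dn)/(S_up−S_dn) = (56.7717−105.0499)/(118.4183−70.1401) = -1.0000. V = [p*·56.7717 + (1−p*)·105.0499]/1.18 = 57.3751. B = V − Δ·S = 148.4661.
(2,2): S=153.7900. Δ = (V_up−V_dn)/(S_up−S_dn) = (0.0000−56.7717)/(199.9270−118.4183) = -0.6965. V = [p*·0.0000 + (1−p*)·56.7717]/1.18 = 10.8932. B = V − Δ·S = 118.0096.
(1,0): S=70.0700. Δ = (V_up−V_dn)/(S_up−S_dn) = (57.3751−94.5122)/(91.0910−53.9539) = -1.0000. V = [p*·57.3751 + (1−p*)·94.5122]/1.18 = 55.7487. B = V − Δ·S = 125.8187.
(1,1): S=118.3000. Δ = (V_up−V_dn)/(S_up−S_dn) = (10.8932−57.3751)/(153.7900−91.0910) = -0.7414. V = [p*·10.8932 + (1−p*)·57.3751]/1.18 = 18.1503. B = V − Δ·S = 105.8521.
(0,0): S=91.0000. Δ = (V_up−V_dn)/(S_up−S_dn) = (18.1503−55.7487)/(118.3000−70.0700) = -0.7796. V = [p*·18.1503 + (1−p*)·55.7487]/1.18 = 22.5959. B = V − Δ·S = 93.5363.
Sanity check at the root: Δ(0,0)·S0 + B(0,0) reproduces V0 = 22.5959.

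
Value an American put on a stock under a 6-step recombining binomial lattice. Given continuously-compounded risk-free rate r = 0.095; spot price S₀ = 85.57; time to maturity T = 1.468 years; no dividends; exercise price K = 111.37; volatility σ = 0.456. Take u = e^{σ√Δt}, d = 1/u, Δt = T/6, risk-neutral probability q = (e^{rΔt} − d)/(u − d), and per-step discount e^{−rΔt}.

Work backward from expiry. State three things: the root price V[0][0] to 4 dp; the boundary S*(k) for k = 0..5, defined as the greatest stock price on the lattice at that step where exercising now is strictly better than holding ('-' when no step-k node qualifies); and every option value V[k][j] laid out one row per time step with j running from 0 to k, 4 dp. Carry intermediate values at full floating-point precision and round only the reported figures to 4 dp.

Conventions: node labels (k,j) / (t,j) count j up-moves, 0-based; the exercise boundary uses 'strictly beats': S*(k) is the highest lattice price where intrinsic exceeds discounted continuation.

Δt=0.24467, u=1.25302, d=0.79807, q=0.49554, disc=e^(-rΔt)=0.97702
k=6 terminal: V=max(K-S,0) → 89.2605 76.6570 56.8687 25.8000 0.0000 0.0000 0.0000
k=5: j=0 S=27.7035 intr=83.6665 cont=81.1077 V=83.6665[EX]; j=1 S=43.4960 intr=67.8740 cont=65.3152 V=67.8740[EX]; j=2 S=68.2911 intr=43.0789 cont=40.5201 V=43.0789[EX]; j=3 S=107.2207 intr=4.1493 cont=12.7161 V=12.7161[hold]; j=4 S=168.3423 intr=0.0000 cont=0.0000 V=0.0000[hold]; j=5 S=264.3064 intr=0.0000 cont=0.0000 V=0.0000[hold]  S*(5)=68.2911
k=4: j=0 S=34.7130 intr=76.6570 cont=74.0982 V=76.6570[EX]; j=1 S=54.5013 intr=56.8687 cont=54.3099 V=56.8687[EX]; j=2 S=85.5700 intr=25.8000 cont=27.3889 V=27.3889[hold]; j=3 S=134.3495 intr=0.0000 cont=6.2674 V=6.2674[hold]; j=4 S=210.9359 intr=0.0000 cont=0.0000 V=0.0000[hold]  S*(4)=54.5013
k=3: j=0 S=43.4960 intr=67.8740 cont=65.3152 V=67.8740[EX]; j=1 S=68.2911 intr=43.0789 cont=41.2894 V=43.0789[EX]; j=2 S=107.2207 intr=4.1493 cont=16.5336 V=16.5336[hold]; j=3 S=168.3423 intr=0.0000 cont=3.0890 V=3.0890[hold]  S*(3)=68.2911
k=2: j=0 S=54.5013 intr=56.8687 cont=54.3099 V=56.8687[EX]; j=1 S=85.5700 intr=25.8000 cont=29.2372 V=29.2372[hold]; j=2 S=134.3495 intr=0.0000 cont=9.6445 V=9.6445[hold]  S*(2)=54.5013
k=1: j=0 S=68.2911 intr=43.0789 cont=42.1842 V=43.0789[EX]; j=1 S=107.2207 intr=4.1493 cont=19.0796 V=19.0796[hold]  S*(1)=68.2911
k=0: j=0 S=85.5700 intr=25.8000 cont=30.4698 V=30.4698[hold]  S*(0)=-

price = 30.4698
boundary = - 68.2911 54.5013 68.2911 54.5013 68.2911
tree:
30.4698
43.0789 19.0796
56.8687 29.2372 9.6445
67.8740 43.0789 16.5336 3.0890
76.6570 56.8687 27.3889 6.2674 0.0000
83.6665 67.8740 43.0789 12.7161 0.0000 0.0000
89.2605 76.6570 56.8687 25.8000 0.0000 0.0000 0.0000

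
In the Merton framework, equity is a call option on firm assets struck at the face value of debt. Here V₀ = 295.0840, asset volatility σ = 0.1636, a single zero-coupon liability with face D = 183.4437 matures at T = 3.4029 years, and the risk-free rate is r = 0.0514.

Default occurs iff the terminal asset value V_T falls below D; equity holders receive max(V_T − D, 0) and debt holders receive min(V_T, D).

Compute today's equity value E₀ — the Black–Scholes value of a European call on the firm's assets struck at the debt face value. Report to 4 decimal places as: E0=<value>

Work the structural quantities from V₀ = 295.0840 against face 183.4437:
d₁ = [ln(V₀/D) + (r + σ²/2)T] / (σ√T)
   = [ln(295.0840/183.4437) + (0.0514 + 0.5·0.1636²)·3.4029] / (0.1636·√3.4029)
   = [0.475352 + 0.220448] / 0.301792 = 2.305562
d₂ = d₁ − σ√T = 2.305562 − 0.301792 = 2.003770
N(d₁) = 0.989432,  N(d₂) = 0.977453,  e^(−rT) = 0.839533
E₀ = V₀·N(d₁) − D·e^(−rT)·N(d₂)
   = 295.0840·0.989432 − 183.4437·0.839533·0.977453 = 141.431029

E0=141.4310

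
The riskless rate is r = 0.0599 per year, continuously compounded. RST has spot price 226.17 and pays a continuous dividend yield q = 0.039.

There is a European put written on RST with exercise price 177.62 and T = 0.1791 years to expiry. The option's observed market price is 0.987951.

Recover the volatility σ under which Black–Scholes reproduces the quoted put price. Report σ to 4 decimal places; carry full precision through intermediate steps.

sigma = 0.3900

At σ = 0.3900 the Black–Scholes value reproduces the quote:
σ√T = 0.39·√0.1791 = 0.165049
d₁ = (ln(S/K) + (r−q+σ²/2)T) / (σ√T) = (ln(226.17/177.62) + (0.0599−0.039+0.39²/2)·0.1791) / 0.165049 = (0.241640 + 0.017364) / 0.165049 = 1.569258
d₂ = d₁ − σ√T = 1.569258 − 0.165049 = 1.404210
e^{−rT} = 0.989329
e^{−qT} = 0.993039
N(−d₁) = 0.058294,  N(−d₂) = 0.080128
V = K·e^{−rT}·N(−d₂) − S·e^{−qT}·N(−d₁) = 14.080504 − 13.092554 = 0.987951 (the observed quote) — the price is monotone increasing in volatility, hence this σ is the only solution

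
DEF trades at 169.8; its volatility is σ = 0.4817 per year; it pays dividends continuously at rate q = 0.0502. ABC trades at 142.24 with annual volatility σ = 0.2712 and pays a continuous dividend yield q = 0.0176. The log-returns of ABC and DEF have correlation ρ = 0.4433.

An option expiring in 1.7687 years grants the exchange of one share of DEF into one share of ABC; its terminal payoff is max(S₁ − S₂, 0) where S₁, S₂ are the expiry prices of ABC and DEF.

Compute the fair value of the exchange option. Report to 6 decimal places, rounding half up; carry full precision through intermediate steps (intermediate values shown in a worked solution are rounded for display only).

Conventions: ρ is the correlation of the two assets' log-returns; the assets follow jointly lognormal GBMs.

σ_eff = √(σ₁² + σ₂² − 2ρσ₁σ₂) = √(0.2712² + 0.4817² − 2·0.4433·0.2712·0.4817) = 0.435616
d₁ = (ln(S₁/S₂) + (q₂ − q₁ + σ_eff²/2)T) / (σ_eff√T) = (ln(142.24/169.8) + (0.0502 − 0.0176 + 0.094881)·1.7687) / 0.579337 = 0.083492
d₂ = d₁ − σ_eff√T = 0.083492 − 0.579337 = -0.495845
N(d₁) = 0.533270,  N(d₂) = 0.310002
V = S₁·e^{−q₁T}·N(d₁) − S₂·e^{−q₂T}·N(d₂) = 73.527433 − 48.166090 = 25.361343
Key observation: r never enters — measured in units of DEF, the claim is a call on S₁/S₂ struck at 1, so only the dividend yields and σ_eff matter.

exchange price = 25.361343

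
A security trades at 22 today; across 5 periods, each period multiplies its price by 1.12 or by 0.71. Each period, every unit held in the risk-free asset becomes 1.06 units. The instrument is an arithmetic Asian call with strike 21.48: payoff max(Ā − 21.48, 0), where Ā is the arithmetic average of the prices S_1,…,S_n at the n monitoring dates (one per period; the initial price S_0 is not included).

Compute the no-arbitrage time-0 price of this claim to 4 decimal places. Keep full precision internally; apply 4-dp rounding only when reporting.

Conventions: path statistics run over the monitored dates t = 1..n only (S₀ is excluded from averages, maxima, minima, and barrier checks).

price = 4.1608

Under the martingale measure an up-move has probability p* = 0.8537; value the claim as the probability-weighted average of per-path payoffs, discounted 5 periods at R = 1.06.
Enumerate all 2^5 = 32 price paths (U = up ×1.12, D = down ×0.71); each path with k up-moves has probability p*^k·(1−p*)^(5−k).
DDDDD: Ā=8.8288, payoff=0.0000, prob=0.000067
UDDDD: Ā=13.9272, payoff=0.0000, prob=0.000392
DUDDD: Ā=12.1232, payoff=0.0000, prob=0.000392
UUDDD: Ā=19.1239, payoff=0.0000, prob=0.002284
DDUDD: Ā=10.8423, payoff=0.0000, prob=0.000392
UDUDD: Ā=17.1034, payoff=0.0000, prob=0.002284
DUUDD: Ā=15.2994, payoff=0.0000, prob=0.002284
UUUDD: Ā=24.1342, payoff=2.6542, prob=0.013323
DDDUD: Ā=9.9329, payoff=0.0000, prob=0.000392
UDDUD: Ā=15.6688, payoff=0.0000, prob=0.002284
DUDUD: Ā=13.8648, payoff=0.0000, prob=0.002284
UUDUD: Ā=21.8713, payoff=0.3913, prob=0.013323
DDUUD: Ā=12.5840, payoff=0.0000, prob=0.002284
UDUUD: Ā=19.8508, payoff=0.0000, prob=0.013323
DUUUD: Ā=18.0468, payoff=0.0000, prob=0.013323
UUUUD: Ā=28.4682, payoff=6.9882, prob=0.077715
DDDDU: Ā=9.2873, payoff=0.0000, prob=0.000392
UDDDU: Ā=14.6503, payoff=0.0000, prob=0.002284
DUDDU: Ā=12.8463, payoff=0.0000, prob=0.002284
UUDDU: Ā=20.2646, payoff=0.0000, prob=0.013323
DDUDU: Ā=11.5655, payoff=0.0000, prob=0.002284
UDUDU: Ā=18.2441, payoff=0.0000, prob=0.013323
DUUDU: Ā=16.4401, payoff=0.0000, prob=0.013323
UUUDU: Ā=25.9337, payoff=4.4537, prob=0.077715
DDDUU: Ā=10.6561, payoff=0.0000, prob=0.002284
UDDUU: Ā=16.8096, payoff=0.0000, prob=0.013323
DUDUU: Ā=15.0056, payoff=0.0000, prob=0.013323
UUDUU: Ā=23.6708, payoff=2.1908, prob=0.077715
DDUUU: Ā=13.7247, payoff=0.0000, prob=0.013323
UDUUU: Ā=21.6503, payoff=0.1703, prob=0.077715
DUUUU: Ā=19.8463, payoff=0.0000, prob=0.077715
UUUUU: Ā=31.3068, payoff=9.8268, prob=0.453337
Price = Σ prob·payoff / R^5 = 5.568135 / 1.338226 = 4.1608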